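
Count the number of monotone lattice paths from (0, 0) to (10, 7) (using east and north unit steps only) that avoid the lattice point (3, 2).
Number of paths = 11528

Total paths from (0, 0) to (10, 7): C(17, 10) = 19448. Paths through (3, 2): (paths (0, 0) → (3, 2)) × (paths (3, 2) → (10, 7)) = C(5, 3) · C(12, 7) = 10 · 792 = 7920. Avoidance count = 19448 − 7920 = 11528.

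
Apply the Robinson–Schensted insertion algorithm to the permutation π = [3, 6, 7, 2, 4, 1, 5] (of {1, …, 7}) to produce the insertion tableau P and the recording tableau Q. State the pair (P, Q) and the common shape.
P = [1, 4, 5] / [2, 6, 7] / [3];  Q = [1, 2, 3] / [4, 5, 7] / [6];  common shape = (3, 3, 1)

Row-insert the values π_1, π_2, … into P one at a time, bumping the leftmost entry strictly greater than the inserted value down to the next row. The recording tableau Q records, in position (i, j), the step at which that cell was added to P.
  Insert 3 (step 1): P = [3];  Q = [1]
  Insert 6 (step 2): P = [3, 6];  Q = [1, 2]
  Insert 7 (step 3): P = [3, 6, 7];  Q = [1, 2, 3]
  Insert 2 (step 4): P = [2, 6, 7] / [3];  Q = [1, 2, 3] / [4]
  Insert 4 (step 5): P = [2, 4, 7] / [3, 6];  Q = [1, 2, 3] / [4, 5]
  Insert 1 (step 6): P = [1, 4, 7] / [2, 6] / [3];  Q = [1, 2, 3] / [4, 5] / [6]
  Insert 5 (step 7): P = [1, 4, 5] / [2, 6, 7] / [3];  Q = [1, 2, 3] / [4, 5, 7] / [6]
Final shape: (3, 3, 1).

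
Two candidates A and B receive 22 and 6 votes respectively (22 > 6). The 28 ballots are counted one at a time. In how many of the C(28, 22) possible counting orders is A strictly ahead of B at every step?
Strict-lead orderings = 215280

Total orderings of the 28 votes with 22 for A: C(28, 22) = 376740. By the Bertrand ballot formula (Cycle Lemma / reflection principle), the number of orderings in which A is strictly ahead of B throughout is (p − q)/(p + q) · C(p + q, p) = (22 − 6)/(22 + 6) · 376740 = 215280.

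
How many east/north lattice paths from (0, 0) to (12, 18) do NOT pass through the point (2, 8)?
Number of paths = 78179205

Total paths from (0, 0) to (12, 18): C(30, 12) = 86493225. Paths through (2, 8): (paths (0, 0) → (2, 8)) × (paths (2, 8) → (12, 18)) = C(10, 2) · C(20, 10) = 45 · 184756 = 8314020. Avoidance count = 86493225 − 8314020 = 78179205.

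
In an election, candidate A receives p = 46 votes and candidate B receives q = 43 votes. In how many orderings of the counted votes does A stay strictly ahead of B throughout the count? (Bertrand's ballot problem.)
Strict-lead orderings = 1673817734484251380165680

Total orderings of the 89 votes with 46 for A: C(89, 46) = 49656592789699457611581840. By the Bertrand ballot formula (Cycle Lemma / reflection principle), the number of orderings in which A is strictly ahead of B throughout is (p − q)/(p + q) · C(p + q, p) = (46 − 43)/(46 + 43) · 49656592789699457611581840 = 1673817734484251380165680.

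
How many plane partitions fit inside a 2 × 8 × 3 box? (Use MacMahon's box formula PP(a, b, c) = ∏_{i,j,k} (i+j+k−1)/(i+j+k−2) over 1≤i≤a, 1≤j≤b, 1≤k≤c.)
PP(2, 8, 3) = 9075

Evaluate the triple product over i = 1..2, j = 1..8, k = 1..3. The factors are (2/1) · (3/2) · (4/3) · (3/2) · (4/3) · (5/4) · (4/3) · (5/4) · … (48 factors total). The numerators and denominators telescope so the product is an integer; carrying out the multiplication exactly gives PP(2, 8, 3) = 9075.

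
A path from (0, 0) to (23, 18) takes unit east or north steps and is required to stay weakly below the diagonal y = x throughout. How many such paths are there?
Number of paths = 50528160150

By the reflection principle (André's argument), the number of monotone paths to (23, 18) with n ≤ m that never go above y = x is C(41, 23) − C(41, 24) = 202112640600 − 151584480450 = 50528160150.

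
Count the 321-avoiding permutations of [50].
C_50 = 1978261657756160653623774456

These 321-avoiding permutations are counted by the Catalan number C_n = (1/(n + 1)) · C(2n, n). For n = 50: C_50 = (1/51) · C(100, 50) = 100891344545564193334812497256/51 = 1978261657756160653623774456.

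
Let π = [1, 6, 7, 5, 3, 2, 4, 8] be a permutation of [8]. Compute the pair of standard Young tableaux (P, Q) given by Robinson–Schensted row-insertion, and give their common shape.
P = [1, 2, 4, 8] / [3, 7] / [5] / [6];  Q = [1, 2, 3, 8] / [4, 7] / [5] / [6];  common shape = (4, 2, 1, 1)

Row-insert the values π_1, π_2, … into P one at a time, bumping the leftmost entry strictly greater than the inserted value down to the next row. The recording tableau Q records, in position (i, j), the step at which that cell was added to P.
  Insert 1 (step 1): P = [1];  Q = [1]
  Insert 6 (step 2): P = [1, 6];  Q = [1, 2]
  Insert 7 (step 3): P = [1, 6, 7];  Q = [1, 2, 3]
  Insert 5 (step 4): P = [1, 5, 7] / [6];  Q = [1, 2, 3] / [4]
  Insert 3 (step 5): P = [1, 3, 7] / [5] / [6];  Q = [1, 2, 3] / [4] / [5]
  Insert 2 (step 6): P = [1, 2, 7] / [3] / [5] / [6];  Q = [1, 2, 3] / [4] / [5] / [6]
  Insert 4 (step 7): P = [1, 2, 4] / [3, 7] / [5] / [6];  Q = [1, 2, 3] / [4, 7] / [5] / [6]
  Insert 8 (step 8): P = [1, 2, 4, 8] / [3, 7] / [5] / [6];  Q = [1, 2, 3, 8] / [4, 7] / [5] / [6]
Final shape: (4, 2, 1, 1).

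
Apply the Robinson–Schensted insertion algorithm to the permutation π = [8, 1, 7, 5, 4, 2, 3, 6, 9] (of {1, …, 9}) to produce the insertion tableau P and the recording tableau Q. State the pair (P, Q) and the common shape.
P = [1, 2, 3, 6, 9] / [4] / [5] / [7] / [8];  Q = [1, 3, 7, 8, 9] / [2] / [4] / [5] / [6];  common shape = (5, 1, 1, 1, 1)

Row-insert the values π_1, π_2, … into P one at a time, bumping the leftmost entry strictly greater than the inserted value down to the next row. The recording tableau Q records, in position (i, j), the step at which that cell was added to P.
  Insert 8 (step 1): P = [8];  Q = [1]
  Insert 1 (step 2): P = [1] / [8];  Q = [1] / [2]
  Insert 7 (step 3): P = [1, 7] / [8];  Q = [1, 3] / [2]
  Insert 5 (step 4): P = [1, 5] / [7] / [8];  Q = [1, 3] / [2] / [4]
  Insert 4 (step 5): P = [1, 4] / [5] / [7] / [8];  Q = [1, 3] / [2] / [4] / [5]
  Insert 2 (step 6): P = [1, 2] / [4] / [5] / [7] / [8];  Q = [1, 3] / [2] / [4] / [5] / [6]
  Insert 3 (step 7): P = [1, 2, 3] / [4] / [5] / [7] / [8];  Q = [1, 3, 7] / [2] / [4] / [5] / [6]
  Insert 6 (step 8): P = [1, 2, 3, 6] / [4] / [5] / [7] / [8];  Q = [1, 3, 7, 8] / [2] / [4] / [5] / [6]
  Insert 9 (step 9): P = [1, 2, 3, 6, 9] / [4] / [5] / [7] / [8];  Q = [1, 3, 7, 8, 9] / [2] / [4] / [5] / [6]
Final shape: (5, 1, 1, 1, 1).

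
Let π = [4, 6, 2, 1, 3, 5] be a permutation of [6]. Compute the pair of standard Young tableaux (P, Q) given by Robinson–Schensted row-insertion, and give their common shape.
P = [1, 3, 5] / [2, 6] / [4];  Q = [1, 2, 6] / [3, 5] / [4];  common shape = (3, 2, 1)

Row-insert the values π_1, π_2, … into P one at a time, bumping the leftmost entry strictly greater than the inserted value down to the next row. The recording tableau Q records, in position (i, j), the step at which that cell was added to P.
  Insert 4 (step 1): P = [4];  Q = [1]
  Insert 6 (step 2): P = [4, 6];  Q = [1, 2]
  Insert 2 (step 3): P = [2, 6] / [4];  Q = [1, 2] / [3]
  Insert 1 (step 4): P = [1, 6] / [2] / [4];  Q = [1, 2] / [3] / [4]
  Insert 3 (step 5): P = [1, 3] / [2, 6] / [4];  Q = [1, 2] / [3, 5] / [4]
  Insert 5 (step 6): P = [1, 3, 5] / [2, 6] / [4];  Q = [1, 2, 6] / [3, 5] / [4]
Final shape: (3, 2, 1).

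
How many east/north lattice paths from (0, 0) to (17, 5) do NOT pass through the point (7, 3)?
Number of paths = 18414

Total paths from (0, 0) to (17, 5): C(22, 17) = 26334. Paths through (7, 3): (paths (0, 0) → (7, 3)) × (paths (7, 3) → (17, 5)) = C(10, 7) · C(12, 10) = 120 · 66 = 7920. Avoidance count = 26334 − 7920 = 18414.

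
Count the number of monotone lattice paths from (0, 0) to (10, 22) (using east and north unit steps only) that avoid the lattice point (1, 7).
Number of paths = 54052208

Total paths from (0, 0) to (10, 22): C(32, 10) = 64512240. Paths through (1, 7): (paths (0, 0) → (1, 7)) × (paths (1, 7) → (10, 22)) = C(8, 1) · C(24, 9) = 8 · 1307504 = 10460032. Avoidance count = 64512240 − 10460032 = 54052208.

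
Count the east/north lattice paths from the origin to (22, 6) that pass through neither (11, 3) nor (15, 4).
Number of paths = 170228

Inclusion–exclusion. Total paths: C(28, 22) = 376740. Through P₁: C(14, 11)·C(14, 11) = 132496. Through P₂: C(19, 15)·C(9, 7) = 139536. Since P₁ is strictly southwest of P₂, a monotone path through both must visit P₁ then P₂; paths through both = C(14, 11)·C(5, 4)·C(9, 7) = 65520. Avoid both = 376740 − 132496 − 139536 + 65520 = 170228.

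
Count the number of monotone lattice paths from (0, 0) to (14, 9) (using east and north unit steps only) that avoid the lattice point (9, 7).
Number of paths = 576950

Total paths from (0, 0) to (14, 9): C(23, 14) = 817190. Paths through (9, 7): (paths (0, 0) → (9, 7)) × (paths (9, 7) → (14, 9)) = C(16, 9) · C(7, 5) = 11440 · 21 = 240240. Avoidance count = 817190 − 240240 = 576950.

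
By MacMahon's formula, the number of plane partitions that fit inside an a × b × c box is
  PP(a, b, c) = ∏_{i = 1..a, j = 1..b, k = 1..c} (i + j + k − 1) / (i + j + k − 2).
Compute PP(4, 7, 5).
PP(4, 7, 5) = 868489479

Evaluate the triple product over i = 1..4, j = 1..7, k = 1..5. The factors are (2/1) · (3/2) · (4/3) · (5/4) · (6/5) · (3/2) · (4/3) · (5/4) · … (140 factors total). The numerators and denominators telescope so the product is an integer; carrying out the multiplication exactly gives PP(4, 7, 5) = 868489479.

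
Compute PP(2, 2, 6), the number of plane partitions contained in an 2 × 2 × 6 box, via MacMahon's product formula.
PP(2, 2, 6) = 336

Evaluate the triple product over i = 1..2, j = 1..2, k = 1..6. The factors are (2/1) · (3/2) · (4/3) · (5/4) · (6/5) · (7/6) · (3/2) · (4/3) · … (24 factors total). The numerators and denominators telescope so the product is an integer; carrying out the multiplication exactly gives PP(2, 2, 6) = 336.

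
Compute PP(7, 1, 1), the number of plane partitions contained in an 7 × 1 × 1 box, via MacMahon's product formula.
PP(7, 1, 1) = 8

Evaluate the triple product over i = 1..7, j = 1..1, k = 1..1. The factors are (2/1) · (3/2) · (4/3) · (5/4) · (6/5) · (7/6) · (8/7). The numerators and denominators telescope so the product is an integer; carrying out the multiplication exactly gives PP(7, 1, 1) = 8.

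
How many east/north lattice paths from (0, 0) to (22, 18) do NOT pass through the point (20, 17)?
Number of paths = 65664155670

Total paths from (0, 0) to (22, 18): C(40, 22) = 113380261800. Paths through (20, 17): (paths (0, 0) → (20, 17)) × (paths (20, 17) → (22, 18)) = C(37, 20) · C(3, 2) = 15905368710 · 3 = 47716106130. Avoidance count = 113380261800 − 47716106130 = 65664155670.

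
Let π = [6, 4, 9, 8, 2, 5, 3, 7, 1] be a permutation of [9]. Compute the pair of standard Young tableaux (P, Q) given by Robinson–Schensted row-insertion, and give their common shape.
P = [1, 3, 7] / [2, 5] / [4, 8] / [6] / [9];  Q = [1, 3, 8] / [2, 4] / [5, 6] / [7] / [9];  common shape = (3, 2, 2, 1, 1)

Row-insert the values π_1, π_2, … into P one at a time, bumping the leftmost entry strictly greater than the inserted value down to the next row. The recording tableau Q records, in position (i, j), the step at which that cell was added to P.
  Insert 6 (step 1): P = [6];  Q = [1]
  Insert 4 (step 2): P = [4] / [6];  Q = [1] / [2]
  Insert 9 (step 3): P = [4, 9] / [6];  Q = [1, 3] / [2]
  Insert 8 (step 4): P = [4, 8] / [6, 9];  Q = [1, 3] / [2, 4]
  Insert 2 (step 5): P = [2, 8] / [4, 9] / [6];  Q = [1, 3] / [2, 4] / [5]
  Insert 5 (step 6): P = [2, 5] / [4, 8] / [6, 9];  Q = [1, 3] / [2, 4] / [5, 6]
  Insert 3 (step 7): P = [2, 3] / [4, 5] / [6, 8] / [9];  Q = [1, 3] / [2, 4] / [5, 6] / [7]
  Insert 7 (step 8): P = [2, 3, 7] / [4, 5] / [6, 8] / [9];  Q = [1, 3, 8] / [2, 4] / [5, 6] / [7]
  Insert 1 (step 9): P = [1, 3, 7] / [2, 5] / [4, 8] / [6] / [9];  Q = [1, 3, 8] / [2, 4] / [5, 6] / [7] / [9]
Final shape: (3, 2, 2, 1, 1).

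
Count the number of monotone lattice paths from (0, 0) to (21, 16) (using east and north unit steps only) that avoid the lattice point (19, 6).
Number of paths = 12864086070

Total paths from (0, 0) to (21, 16): C(37, 21) = 12875774670. Paths through (19, 6): (paths (0, 0) → (19, 6)) × (paths (19, 6) → (21, 16)) = C(25, 19) · C(12, 2) = 177100 · 66 = 11688600. Avoidance count = 12875774670 − 11688600 = 12864086070.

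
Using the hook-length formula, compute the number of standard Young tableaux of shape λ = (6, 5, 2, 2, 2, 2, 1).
# SYT of shape (6, 5, 2, 2, 2, 2, 1) = 81477396

Hook-length formula: f^λ = n! / Π hook(c), product over all cells c of the Young diagram. For λ = (6, 5, 2, 2, 2, 2, 1), n = 20 boxes. Hook lengths by row (left-to-right, top-to-bottom): [12, 10, 5, 4, 3, 1]; [10, 8, 3, 2, 1]; [6, 4]; [5, 3]; [4, 2]; [3, 1]; [1]. Product of hooks = 29859840000. So f^λ = 20! / 29859840000 = 2432902008176640000 / 29859840000 = 81477396.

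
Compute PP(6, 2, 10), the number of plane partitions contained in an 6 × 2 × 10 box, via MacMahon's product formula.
PP(6, 2, 10) = 14158144

Evaluate the triple product over i = 1..6, j = 1..2, k = 1..10. The factors are (2/1) · (3/2) · (4/3) · (5/4) · (6/5) · (7/6) · (8/7) · (9/8) · … (120 factors total). The numerators and denominators telescope so the product is an integer; carrying out the multiplication exactly gives PP(6, 2, 10) = 14158144.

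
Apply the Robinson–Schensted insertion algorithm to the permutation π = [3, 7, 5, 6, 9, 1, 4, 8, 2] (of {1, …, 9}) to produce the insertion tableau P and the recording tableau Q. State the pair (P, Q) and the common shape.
P = [1, 2, 6, 8] / [3, 4, 9] / [5] / [7];  Q = [1, 2, 4, 5] / [3, 7, 8] / [6] / [9];  common shape = (4, 3, 1, 1)

Row-insert the values π_1, π_2, … into P one at a time, bumping the leftmost entry strictly greater than the inserted value down to the next row. The recording tableau Q records, in position (i, j), the step at which that cell was added to P.
  Insert 3 (step 1): P = [3];  Q = [1]
  Insert 7 (step 2): P = [3, 7];  Q = [1, 2]
  Insert 5 (step 3): P = [3, 5] / [7];  Q = [1, 2] / [3]
  Insert 6 (step 4): P = [3, 5, 6] / [7];  Q = [1, 2, 4] / [3]
  Insert 9 (step 5): P = [3, 5, 6, 9] / [7];  Q = [1, 2, 4, 5] / [3]
  Insert 1 (step 6): P = [1, 5, 6, 9] / [3] / [7];  Q = [1, 2, 4, 5] / [3] / [6]
  Insert 4 (step 7): P = [1, 4, 6, 9] / [3, 5] / [7];  Q = [1, 2, 4, 5] / [3, 7] / [6]
  Insert 8 (step 8): P = [1, 4, 6, 8] / [3, 5, 9] / [7];  Q = [1, 2, 4, 5] / [3, 7, 8] / [6]
  Insert 2 (step 9): P = [1, 2, 6, 8] / [3, 4, 9] / [5] / [7];  Q = [1, 2, 4, 5] / [3, 7, 8] / [6] / [9]
Final shape: (4, 3, 1, 1).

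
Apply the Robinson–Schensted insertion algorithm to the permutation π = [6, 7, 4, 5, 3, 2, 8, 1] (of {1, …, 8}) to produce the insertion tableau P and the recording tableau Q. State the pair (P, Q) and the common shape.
P = [1, 5, 8] / [2, 7] / [3] / [4] / [6];  Q = [1, 2, 7] / [3, 4] / [5] / [6] / [8];  common shape = (3, 2, 1, 1, 1)

Row-insert the values π_1, π_2, … into P one at a time, bumping the leftmost entry strictly greater than the inserted value down to the next row. The recording tableau Q records, in position (i, j), the step at which that cell was added to P.
  Insert 6 (step 1): P = [6];  Q = [1]
  Insert 7 (step 2): P = [6, 7];  Q = [1, 2]
  Insert 4 (step 3): P = [4, 7] / [6];  Q = [1, 2] / [3]
  Insert 5 (step 4): P = [4, 5] / [6, 7];  Q = [1, 2] / [3, 4]
  Insert 3 (step 5): P = [3, 5] / [4, 7] / [6];  Q = [1, 2] / [3, 4] / [5]
  Insert 2 (step 6): P = [2, 5] / [3, 7] / [4] / [6];  Q = [1, 2] / [3, 4] / [5] / [6]
  Insert 8 (step 7): P = [2, 5, 8] / [3, 7] / [4] / [6];  Q = [1, 2, 7] / [3, 4] / [5] / [6]
  Insert 1 (step 8): P = [1, 5, 8] / [2, 7] / [3] / [4] / [6];  Q = [1, 2, 7] / [3, 4] / [5] / [6] / [8]
Final shape: (3, 2, 1, 1, 1).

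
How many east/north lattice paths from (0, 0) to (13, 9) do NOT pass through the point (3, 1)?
Number of paths = 322388

Total paths from (0, 0) to (13, 9): C(22, 13) = 497420. Paths through (3, 1): (paths (0, 0) → (3, 1)) × (paths (3, 1) → (13, 9)) = C(4, 3) · C(18, 10) = 4 · 43758 = 175032. Avoidance count = 497420 − 175032 = 322388.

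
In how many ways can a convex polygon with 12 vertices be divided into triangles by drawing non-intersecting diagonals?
C_10 = 16796

These polygon triangulations are counted by the Catalan number C_n = (1/(n + 1)) · C(2n, n). For n = 10: C_10 = (1/11) · C(20, 10) = 184756/11 = 16796.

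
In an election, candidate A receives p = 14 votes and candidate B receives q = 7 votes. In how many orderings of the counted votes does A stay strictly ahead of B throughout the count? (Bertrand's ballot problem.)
Strict-lead orderings = 38760

Total orderings of the 21 votes with 14 for A: C(21, 14) = 116280. By the Bertrand ballot formula (Cycle Lemma / reflection principle), the number of orderings in which A is strictly ahead of B throughout is (p − q)/(p + q) · C(p + q, p) = (14 − 7)/(14 + 7) · 116280 = 38760.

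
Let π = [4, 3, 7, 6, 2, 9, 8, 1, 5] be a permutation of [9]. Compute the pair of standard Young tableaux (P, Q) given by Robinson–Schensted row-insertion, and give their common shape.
P = [1, 5, 8] / [2, 6, 9] / [3, 7] / [4];  Q = [1, 3, 6] / [2, 4, 7] / [5, 9] / [8];  common shape = (3, 3, 2, 1)

Row-insert the values π_1, π_2, … into P one at a time, bumping the leftmost entry strictly greater than the inserted value down to the next row. The recording tableau Q records, in position (i, j), the step at which that cell was added to P.
  Insert 4 (step 1): P = [4];  Q = [1]
  Insert 3 (step 2): P = [3] / [4];  Q = [1] / [2]
  Insert 7 (step 3): P = [3, 7] / [4];  Q = [1, 3] / [2]
  Insert 6 (step 4): P = [3, 6] / [4, 7];  Q = [1, 3] / [2, 4]
  Insert 2 (step 5): P = [2, 6] / [3, 7] / [4];  Q = [1, 3] / [2, 4] / [5]
  Insert 9 (step 6): P = [2, 6, 9] / [3, 7] / [4];  Q = [1, 3, 6] / [2, 4] / [5]
  Insert 8 (step 7): P = [2, 6, 8] / [3, 7, 9] / [4];  Q = [1, 3, 6] / [2, 4, 7] / [5]
  Insert 1 (step 8): P = [1, 6, 8] / [2, 7, 9] / [3] / [4];  Q = [1, 3, 6] / [2, 4, 7] / [5] / [8]
  Insert 5 (step 9): P = [1, 5, 8] / [2, 6, 9] / [3, 7] / [4];  Q = [1, 3, 6] / [2, 4, 7] / [5, 9] / [8]
Final shape: (3, 3, 2, 1).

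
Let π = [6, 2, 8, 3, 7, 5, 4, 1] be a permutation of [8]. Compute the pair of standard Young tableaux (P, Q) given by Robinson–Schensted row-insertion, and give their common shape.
P = [1, 3, 4] / [2, 7] / [5] / [6] / [8];  Q = [1, 3, 5] / [2, 4] / [6] / [7] / [8];  common shape = (3, 2, 1, 1, 1)

Row-insert the values π_1, π_2, … into P one at a time, bumping the leftmost entry strictly greater than the inserted value down to the next row. The recording tableau Q records, in position (i, j), the step at which that cell was added to P.
  Insert 6 (step 1): P = [6];  Q = [1]
  Insert 2 (step 2): P = [2] / [6];  Q = [1] / [2]
  Insert 8 (step 3): P = [2, 8] / [6];  Q = [1, 3] / [2]
  Insert 3 (step 4): P = [2, 3] / [6, 8];  Q = [1, 3] / [2, 4]
  Insert 7 (step 5): P = [2, 3, 7] / [6, 8];  Q = [1, 3, 5] / [2, 4]
  Insert 5 (step 6): P = [2, 3, 5] / [6, 7] / [8];  Q = [1, 3, 5] / [2, 4] / [6]
  Insert 4 (step 7): P = [2, 3, 4] / [5, 7] / [6] / [8];  Q = [1, 3, 5] / [2, 4] / [6] / [7]
  Insert 1 (step 8): P = [1, 3, 4] / [2, 7] / [5] / [6] / [8];  Q = [1, 3, 5] / [2, 4] / [6] / [7] / [8]
Final shape: (3, 2, 1, 1, 1).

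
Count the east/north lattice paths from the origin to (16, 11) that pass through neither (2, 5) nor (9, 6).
Number of paths = 8393031

Inclusion–exclusion. Total paths: C(27, 16) = 13037895. Through P₁: C(7, 2)·C(20, 14) = 813960. Through P₂: C(15, 9)·C(12, 7) = 3963960. Since P₁ is strictly southwest of P₂, a monotone path through both must visit P₁ then P₂; paths through both = C(7, 2)·C(8, 7)·C(12, 7) = 133056. Avoid both = 13037895 − 813960 − 3963960 + 133056 = 8393031.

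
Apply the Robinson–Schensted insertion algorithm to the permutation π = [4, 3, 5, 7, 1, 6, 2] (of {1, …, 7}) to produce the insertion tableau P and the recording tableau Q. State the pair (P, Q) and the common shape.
P = [1, 2, 6] / [3, 5] / [4, 7];  Q = [1, 3, 4] / [2, 6] / [5, 7];  common shape = (3, 2, 2)

Row-insert the values π_1, π_2, … into P one at a time, bumping the leftmost entry strictly greater than the inserted value down to the next row. The recording tableau Q records, in position (i, j), the step at which that cell was added to P.
  Insert 4 (step 1): P = [4];  Q = [1]
  Insert 3 (step 2): P = [3] / [4];  Q = [1] / [2]
  Insert 5 (step 3): P = [3, 5] / [4];  Q = [1, 3] / [2]
  Insert 7 (step 4): P = [3, 5, 7] / [4];  Q = [1, 3, 4] / [2]
  Insert 1 (step 5): P = [1, 5, 7] / [3] / [4];  Q = [1, 3, 4] / [2] / [5]
  Insert 6 (step 6): P = [1, 5, 6] / [3, 7] / [4];  Q = [1, 3, 4] / [2, 6] / [5]
  Insert 2 (step 7): P = [1, 2, 6] / [3, 5] / [4, 7];  Q = [1, 3, 4] / [2, 6] / [5, 7]
Final shape: (3, 2, 2).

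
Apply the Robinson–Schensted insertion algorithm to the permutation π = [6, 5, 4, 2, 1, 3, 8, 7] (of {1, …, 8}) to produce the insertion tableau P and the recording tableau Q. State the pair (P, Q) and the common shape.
P = [1, 3, 7] / [2, 8] / [4] / [5] / [6];  Q = [1, 6, 7] / [2, 8] / [3] / [4] / [5];  common shape = (3, 2, 1, 1, 1)

Row-insert the values π_1, π_2, … into P one at a time, bumping the leftmost entry strictly greater than the inserted value down to the next row. The recording tableau Q records, in position (i, j), the step at which that cell was added to P.
  Insert 6 (step 1): P = [6];  Q = [1]
  Insert 5 (step 2): P = [5] / [6];  Q = [1] / [2]
  Insert 4 (step 3): P = [4] / [5] / [6];  Q = [1] / [2] / [3]
  Insert 2 (step 4): P = [2] / [4] / [5] / [6];  Q = [1] / [2] / [3] / [4]
  Insert 1 (step 5): P = [1] / [2] / [4] / [5] / [6];  Q = [1] / [2] / [3] / [4] / [5]
  Insert 3 (step 6): P = [1, 3] / [2] / [4] / [5] / [6];  Q = [1, 6] / [2] / [3] / [4] / [5]
  Insert 8 (step 7): P = [1, 3, 8] / [2] / [4] / [5] / [6];  Q = [1, 6, 7] / [2] / [3] / [4] / [5]
  Insert 7 (step 8): P = [1, 3, 7] / [2, 8] / [4] / [5] / [6];  Q = [1, 6, 7] / [2, 8] / [3] / [4] / [5]
Final shape: (3, 2, 1, 1, 1).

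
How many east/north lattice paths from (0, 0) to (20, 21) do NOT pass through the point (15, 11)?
Number of paths = 245927278740

Total paths from (0, 0) to (20, 21): C(41, 20) = 269128937220. Paths through (15, 11): (paths (0, 0) → (15, 11)) × (paths (15, 11) → (20, 21)) = C(26, 15) · C(15, 5) = 7726160 · 3003 = 23201658480. Avoidance count = 269128937220 − 23201658480 = 245927278740.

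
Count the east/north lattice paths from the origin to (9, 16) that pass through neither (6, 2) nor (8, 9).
Number of paths = 1837519

Inclusion–exclusion. Total paths: C(25, 9) = 2042975. Through P₁: C(8, 6)·C(17, 3) = 19040. Through P₂: C(17, 8)·C(8, 1) = 194480. Since P₁ is strictly southwest of P₂, a monotone path through both must visit P₁ then P₂; paths through both = C(8, 6)·C(9, 2)·C(8, 1) = 8064. Avoid both = 2042975 − 19040 − 194480 + 8064 = 1837519.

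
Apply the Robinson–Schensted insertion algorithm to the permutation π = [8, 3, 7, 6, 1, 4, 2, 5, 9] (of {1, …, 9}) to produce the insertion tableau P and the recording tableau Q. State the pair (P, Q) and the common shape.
P = [1, 2, 5, 9] / [3, 4] / [6] / [7] / [8];  Q = [1, 3, 8, 9] / [2, 6] / [4] / [5] / [7];  common shape = (4, 2, 1, 1, 1)

Row-insert the values π_1, π_2, … into P one at a time, bumping the leftmost entry strictly greater than the inserted value down to the next row. The recording tableau Q records, in position (i, j), the step at which that cell was added to P.
  Insert 8 (step 1): P = [8];  Q = [1]
  Insert 3 (step 2): P = [3] / [8];  Q = [1] / [2]
  Insert 7 (step 3): P = [3, 7] / [8];  Q = [1, 3] / [2]
  Insert 6 (step 4): P = [3, 6] / [7] / [8];  Q = [1, 3] / [2] / [4]
  Insert 1 (step 5): P = [1, 6] / [3] / [7] / [8];  Q = [1, 3] / [2] / [4] / [5]
  Insert 4 (step 6): P = [1, 4] / [3, 6] / [7] / [8];  Q = [1, 3] / [2, 6] / [4] / [5]
  Insert 2 (step 7): P = [1, 2] / [3, 4] / [6] / [7] / [8];  Q = [1, 3] / [2, 6] / [4] / [5] / [7]
  Insert 5 (step 8): P = [1, 2, 5] / [3, 4] / [6] / [7] / [8];  Q = [1, 3, 8] / [2, 6] / [4] / [5] / [7]
  Insert 9 (step 9): P = [1, 2, 5, 9] / [3, 4] / [6] / [7] / [8];  Q = [1, 3, 8, 9] / [2, 6] / [4] / [5] / [7]
Final shape: (4, 2, 1, 1, 1).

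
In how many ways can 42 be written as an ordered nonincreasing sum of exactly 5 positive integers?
p(42, 5 parts) = 1342

Partitions of n into exactly k parts are in bijection with partitions of n − k into at most k parts (subtract 1 from each part). So p(42, exactly 5) = p(37, parts ≤ 5). Computing via the recurrence p(m, j) = p(m, j−1) + p(m−j, j) gives 1342.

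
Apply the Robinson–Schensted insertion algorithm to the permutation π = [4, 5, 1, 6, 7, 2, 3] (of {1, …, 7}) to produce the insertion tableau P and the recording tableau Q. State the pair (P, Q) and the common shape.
P = [1, 2, 3, 7] / [4, 5, 6];  Q = [1, 2, 4, 5] / [3, 6, 7];  common shape = (4, 3)

Row-insert the values π_1, π_2, … into P one at a time, bumping the leftmost entry strictly greater than the inserted value down to the next row. The recording tableau Q records, in position (i, j), the step at which that cell was added to P.
  Insert 4 (step 1): P = [4];  Q = [1]
  Insert 5 (step 2): P = [4, 5];  Q = [1, 2]
  Insert 1 (step 3): P = [1, 5] / [4];  Q = [1, 2] / [3]
  Insert 6 (step 4): P = [1, 5, 6] / [4];  Q = [1, 2, 4] / [3]
  Insert 7 (step 5): P = [1, 5, 6, 7] / [4];  Q = [1, 2, 4, 5] / [3]
  Insert 2 (step 6): P = [1, 2, 6, 7] / [4, 5];  Q = [1, 2, 4, 5] / [3, 6]
  Insert 3 (step 7): P = [1, 2, 3, 7] / [4, 5, 6];  Q = [1, 2, 4, 5] / [3, 6, 7]
Final shape: (4, 3).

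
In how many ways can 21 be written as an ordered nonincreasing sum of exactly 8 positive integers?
p(21, 8 parts) = 89

Partitions of n into exactly k parts are in bijection with partitions of n − k into at most k parts (subtract 1 from each part). So p(21, exactly 8) = p(13, parts ≤ 8). Computing via the recurrence p(m, j) = p(m, j−1) + p(m−j, j) gives 89.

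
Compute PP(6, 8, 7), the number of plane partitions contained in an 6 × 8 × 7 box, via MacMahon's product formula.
PP(6, 8, 7) = 19702998159210080

Evaluate the triple product over i = 1..6, j = 1..8, k = 1..7. The factors are (2/1) · (3/2) · (4/3) · (5/4) · (6/5) · (7/6) · (8/7) · (3/2) · … (336 factors total). The numerators and denominators telescope so the product is an integer; carrying out the multiplication exactly gives PP(6, 8, 7) = 19702998159210080.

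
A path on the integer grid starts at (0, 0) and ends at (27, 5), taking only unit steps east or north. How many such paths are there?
Number of paths = 201376

A monotone lattice path from (0, 0) to (27, 5) consists of 27 east steps and 5 north steps in some order, so it is determined by which 27 of the 32 steps are east. The count is C(32, 27) = 201376.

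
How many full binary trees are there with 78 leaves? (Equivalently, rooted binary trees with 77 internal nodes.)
C_77 = 18793142726809884575211361279087545193250040

These full binary trees are counted by the Catalan number C_n = (1/(n + 1)) · C(2n, n). For n = 77: C_77 = (1/78) · C(154, 77) = 1465865132691170996866486179768828525073503120/78 = 18793142726809884575211361279087545193250040.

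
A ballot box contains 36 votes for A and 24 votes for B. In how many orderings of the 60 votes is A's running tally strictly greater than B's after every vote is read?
Strict-lead orderings = 7210477496434485

Total orderings of the 60 votes with 36 for A: C(60, 36) = 36052387482172425. By the Bertrand ballot formula (Cycle Lemma / reflection principle), the number of orderings in which A is strictly ahead of B throughout is (p − q)/(p + q) · C(p + q, p) = (36 − 24)/(36 + 24) · 36052387482172425 = 7210477496434485.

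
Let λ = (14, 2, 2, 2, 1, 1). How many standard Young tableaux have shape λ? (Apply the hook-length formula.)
# SYT of shape (14, 2, 2, 2, 1, 1) = 5360355

Hook-length formula: f^λ = n! / Π hook(c), product over all cells c of the Young diagram. For λ = (14, 2, 2, 2, 1, 1), n = 22 boxes. Hook lengths by row (left-to-right, top-to-bottom): [19, 16, 12, 11, 10, 9, 8, 7, 6, 5, 4, 3, 2, 1]; [6, 3]; [5, 2]; [4, 1]; [2]; [1]. Product of hooks = 209687740416000. So f^λ = 22! / 209687740416000 = 1124000727777607680000 / 209687740416000 = 5360355.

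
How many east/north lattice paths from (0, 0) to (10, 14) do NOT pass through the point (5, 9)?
Number of paths = 1456752

Total paths from (0, 0) to (10, 14): C(24, 10) = 1961256. Paths through (5, 9): (paths (0, 0) → (5, 9)) × (paths (5, 9) → (10, 14)) = C(14, 5) · C(10, 5) = 2002 · 252 = 504504. Avoidance count = 1961256 − 504504 = 1456752.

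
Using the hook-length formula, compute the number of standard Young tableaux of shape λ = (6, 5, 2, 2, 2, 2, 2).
# SYT of shape (6, 5, 2, 2, 2, 2, 2) = 138264672

Hook-length formula: f^λ = n! / Π hook(c), product over all cells c of the Young diagram. For λ = (6, 5, 2, 2, 2, 2, 2), n = 21 boxes. Hook lengths by row (left-to-right, top-to-bottom): [12, 11, 5, 4, 3, 1]; [10, 9, 3, 2, 1]; [6, 5]; [5, 4]; [4, 3]; [3, 2]; [2, 1]. Product of hooks = 369515520000. So f^λ = 21! / 369515520000 = 51090942171709440000 / 369515520000 = 138264672.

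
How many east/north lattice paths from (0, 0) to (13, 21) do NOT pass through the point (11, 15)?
Number of paths = 711651280

Total paths from (0, 0) to (13, 21): C(34, 13) = 927983760. Paths through (11, 15): (paths (0, 0) → (11, 15)) × (paths (11, 15) → (13, 21)) = C(26, 11) · C(8, 2) = 7726160 · 28 = 216332480. Avoidance count = 927983760 − 216332480 = 711651280.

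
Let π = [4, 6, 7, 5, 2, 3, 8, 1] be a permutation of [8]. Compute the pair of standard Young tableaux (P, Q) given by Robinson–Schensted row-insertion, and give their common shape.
P = [1, 3, 7, 8] / [2, 5] / [4] / [6];  Q = [1, 2, 3, 7] / [4, 6] / [5] / [8];  common shape = (4, 2, 1, 1)

Row-insert the values π_1, π_2, … into P one at a time, bumping the leftmost entry strictly greater than the inserted value down to the next row. The recording tableau Q records, in position (i, j), the step at which that cell was added to P.
  Insert 4 (step 1): P = [4];  Q = [1]
  Insert 6 (step 2): P = [4, 6];  Q = [1, 2]
  Insert 7 (step 3): P = [4, 6, 7];  Q = [1, 2, 3]
  Insert 5 (step 4): P = [4, 5, 7] / [6];  Q = [1, 2, 3] / [4]
  Insert 2 (step 5): P = [2, 5, 7] / [4] / [6];  Q = [1, 2, 3] / [4] / [5]
  Insert 3 (step 6): P = [2, 3, 7] / [4, 5] / [6];  Q = [1, 2, 3] / [4, 6] / [5]
  Insert 8 (step 7): P = [2, 3, 7, 8] / [4, 5] / [6];  Q = [1, 2, 3, 7] / [4, 6] / [5]
  Insert 1 (step 8): P = [1, 3, 7, 8] / [2, 5] / [4] / [6];  Q = [1, 2, 3, 7] / [4, 6] / [5] / [8]
Final shape: (4, 2, 1, 1).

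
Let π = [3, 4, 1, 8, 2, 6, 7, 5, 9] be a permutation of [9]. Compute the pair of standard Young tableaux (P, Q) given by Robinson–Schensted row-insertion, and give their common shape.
P = [1, 2, 5, 7, 9] / [3, 4, 6] / [8];  Q = [1, 2, 4, 7, 9] / [3, 5, 6] / [8];  common shape = (5, 3, 1)

Row-insert the values π_1, π_2, … into P one at a time, bumping the leftmost entry strictly greater than the inserted value down to the next row. The recording tableau Q records, in position (i, j), the step at which that cell was added to P.
  Insert 3 (step 1): P = [3];  Q = [1]
  Insert 4 (step 2): P = [3, 4];  Q = [1, 2]
  Insert 1 (step 3): P = [1, 4] / [3];  Q = [1, 2] / [3]
  Insert 8 (step 4): P = [1, 4, 8] / [3];  Q = [1, 2, 4] / [3]
  Insert 2 (step 5): P = [1, 2, 8] / [3, 4];  Q = [1, 2, 4] / [3, 5]
  Insert 6 (step 6): P = [1, 2, 6] / [3, 4, 8];  Q = [1, 2, 4] / [3, 5, 6]
  Insert 7 (step 7): P = [1, 2, 6, 7] / [3, 4, 8];  Q = [1, 2, 4, 7] / [3, 5, 6]
  Insert 5 (step 8): P = [1, 2, 5, 7] / [3, 4, 6] / [8];  Q = [1, 2, 4, 7] / [3, 5, 6] / [8]
  Insert 9 (step 9): P = [1, 2, 5, 7, 9] / [3, 4, 6] / [8];  Q = [1, 2, 4, 7, 9] / [3, 5, 6] / [8]
Final shape: (5, 3, 1).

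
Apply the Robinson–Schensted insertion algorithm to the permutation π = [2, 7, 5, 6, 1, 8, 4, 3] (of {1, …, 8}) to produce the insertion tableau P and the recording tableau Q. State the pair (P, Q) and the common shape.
P = [1, 3, 6, 8] / [2, 4] / [5] / [7];  Q = [1, 2, 4, 6] / [3, 7] / [5] / [8];  common shape = (4, 2, 1, 1)

Row-insert the values π_1, π_2, … into P one at a time, bumping the leftmost entry strictly greater than the inserted value down to the next row. The recording tableau Q records, in position (i, j), the step at which that cell was added to P.
  Insert 2 (step 1): P = [2];  Q = [1]
  Insert 7 (step 2): P = [2, 7];  Q = [1, 2]
  Insert 5 (step 3): P = [2, 5] / [7];  Q = [1, 2] / [3]
  Insert 6 (step 4): P = [2, 5, 6] / [7];  Q = [1, 2, 4] / [3]
  Insert 1 (step 5): P = [1, 5, 6] / [2] / [7];  Q = [1, 2, 4] / [3] / [5]
  Insert 8 (step 6): P = [1, 5, 6, 8] / [2] / [7];  Q = [1, 2, 4, 6] / [3] / [5]
  Insert 4 (step 7): P = [1, 4, 6, 8] / [2, 5] / [7];  Q = [1, 2, 4, 6] / [3, 7] / [5]
  Insert 3 (step 8): P = [1, 3, 6, 8] / [2, 4] / [5] / [7];  Q = [1, 2, 4, 6] / [3, 7] / [5] / [8]
Final shape: (4, 2, 1, 1).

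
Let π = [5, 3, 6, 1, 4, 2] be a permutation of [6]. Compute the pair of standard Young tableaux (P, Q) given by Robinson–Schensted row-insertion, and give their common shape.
P = [1, 2] / [3, 4] / [5, 6];  Q = [1, 3] / [2, 5] / [4, 6];  common shape = (2, 2, 2)

Row-insert the values π_1, π_2, … into P one at a time, bumping the leftmost entry strictly greater than the inserted value down to the next row. The recording tableau Q records, in position (i, j), the step at which that cell was added to P.
  Insert 5 (step 1): P = [5];  Q = [1]
  Insert 3 (step 2): P = [3] / [5];  Q = [1] / [2]
  Insert 6 (step 3): P = [3, 6] / [5];  Q = [1, 3] / [2]
  Insert 1 (step 4): P = [1, 6] / [3] / [5];  Q = [1, 3] / [2] / [4]
  Insert 4 (step 5): P = [1, 4] / [3, 6] / [5];  Q = [1, 3] / [2, 5] / [4]
  Insert 2 (step 6): P = [1, 2] / [3, 4] / [5, 6];  Q = [1, 3] / [2, 5] / [4, 6]
Final shape: (2, 2, 2).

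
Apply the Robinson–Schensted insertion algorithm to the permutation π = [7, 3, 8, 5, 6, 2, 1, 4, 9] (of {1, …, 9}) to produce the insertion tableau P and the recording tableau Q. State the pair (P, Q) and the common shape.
P = [1, 4, 6, 9] / [2, 5] / [3, 8] / [7];  Q = [1, 3, 5, 9] / [2, 4] / [6, 8] / [7];  common shape = (4, 2, 2, 1)

Row-insert the values π_1, π_2, … into P one at a time, bumping the leftmost entry strictly greater than the inserted value down to the next row. The recording tableau Q records, in position (i, j), the step at which that cell was added to P.
  Insert 7 (step 1): P = [7];  Q = [1]
  Insert 3 (step 2): P = [3] / [7];  Q = [1] / [2]
  Insert 8 (step 3): P = [3, 8] / [7];  Q = [1, 3] / [2]
  Insert 5 (step 4): P = [3, 5] / [7, 8];  Q = [1, 3] / [2, 4]
  Insert 6 (step 5): P = [3, 5, 6] / [7, 8];  Q = [1, 3, 5] / [2, 4]
  Insert 2 (step 6): P = [2, 5, 6] / [3, 8] / [7];  Q = [1, 3, 5] / [2, 4] / [6]
  Insert 1 (step 7): P = [1, 5, 6] / [2, 8] / [3] / [7];  Q = [1, 3, 5] / [2, 4] / [6] / [7]
  Insert 4 (step 8): P = [1, 4, 6] / [2, 5] / [3, 8] / [7];  Q = [1, 3, 5] / [2, 4] / [6, 8] / [7]
  Insert 9 (step 9): P = [1, 4, 6, 9] / [2, 5] / [3, 8] / [7];  Q = [1, 3, 5, 9] / [2, 4] / [6, 8] / [7]
Final shape: (4, 2, 2, 1).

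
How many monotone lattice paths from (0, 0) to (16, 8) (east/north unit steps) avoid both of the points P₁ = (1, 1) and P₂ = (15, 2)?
Number of paths = 393641

Inclusion–exclusion. Total paths: C(24, 16) = 735471. Through P₁: C(2, 1)·C(22, 15) = 341088. Through P₂: C(17, 15)·C(7, 1) = 952. Since P₁ is strictly southwest of P₂, a monotone path through both must visit P₁ then P₂; paths through both = C(2, 1)·C(15, 14)·C(7, 1) = 210. Avoid both = 735471 − 341088 − 952 + 210 = 393641.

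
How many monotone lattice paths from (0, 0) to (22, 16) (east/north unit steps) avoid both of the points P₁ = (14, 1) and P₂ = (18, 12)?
Number of paths = 16179527220

Inclusion–exclusion. Total paths: C(38, 22) = 22239974430. Through P₁: C(15, 14)·C(23, 8) = 7354710. Through P₂: C(30, 18)·C(8, 4) = 6054525750. Since P₁ is strictly southwest of P₂, a monotone path through both must visit P₁ then P₂; paths through both = C(15, 14)·C(15, 4)·C(8, 4) = 1433250. Avoid both = 22239974430 − 7354710 − 6054525750 + 1433250 = 16179527220.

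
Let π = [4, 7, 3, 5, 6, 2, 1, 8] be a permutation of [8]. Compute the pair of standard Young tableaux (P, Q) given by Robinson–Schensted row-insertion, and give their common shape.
P = [1, 5, 6, 8] / [2, 7] / [3] / [4];  Q = [1, 2, 5, 8] / [3, 4] / [6] / [7];  common shape = (4, 2, 1, 1)

Row-insert the values π_1, π_2, … into P one at a time, bumping the leftmost entry strictly greater than the inserted value down to the next row. The recording tableau Q records, in position (i, j), the step at which that cell was added to P.
  Insert 4 (step 1): P = [4];  Q = [1]
  Insert 7 (step 2): P = [4, 7];  Q = [1, 2]
  Insert 3 (step 3): P = [3, 7] / [4];  Q = [1, 2] / [3]
  Insert 5 (step 4): P = [3, 5] / [4, 7];  Q = [1, 2] / [3, 4]
  Insert 6 (step 5): P = [3, 5, 6] / [4, 7];  Q = [1, 2, 5] / [3, 4]
  Insert 2 (step 6): P = [2, 5, 6] / [3, 7] / [4];  Q = [1, 2, 5] / [3, 4] / [6]
  Insert 1 (step 7): P = [1, 5, 6] / [2, 7] / [3] / [4];  Q = [1, 2, 5] / [3, 4] / [6] / [7]
  Insert 8 (step 8): P = [1, 5, 6, 8] / [2, 7] / [3] / [4];  Q = [1, 2, 5, 8] / [3, 4] / [6] / [7]
Final shape: (4, 2, 1, 1).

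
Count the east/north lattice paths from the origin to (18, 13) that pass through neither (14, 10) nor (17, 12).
Number of paths = 73042365

Inclusion–exclusion. Total paths: C(31, 18) = 206253075. Through P₁: C(24, 14)·C(7, 4) = 68643960. Through P₂: C(29, 17)·C(2, 1) = 103791870. Since P₁ is strictly southwest of P₂, a monotone path through both must visit P₁ then P₂; paths through both = C(24, 14)·C(5, 3)·C(2, 1) = 39225120. Avoid both = 206253075 − 68643960 − 103791870 + 39225120 = 73042365.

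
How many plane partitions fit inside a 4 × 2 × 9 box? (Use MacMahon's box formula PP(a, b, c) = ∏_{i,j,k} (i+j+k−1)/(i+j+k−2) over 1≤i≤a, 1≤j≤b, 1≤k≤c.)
PP(4, 2, 9) = 143143

Evaluate the triple product over i = 1..4, j = 1..2, k = 1..9. The factors are (2/1) · (3/2) · (4/3) · (5/4) · (6/5) · (7/6) · (8/7) · (9/8) · … (72 factors total). The numerators and denominators telescope so the product is an integer; carrying out the multiplication exactly gives PP(4, 2, 9) = 143143.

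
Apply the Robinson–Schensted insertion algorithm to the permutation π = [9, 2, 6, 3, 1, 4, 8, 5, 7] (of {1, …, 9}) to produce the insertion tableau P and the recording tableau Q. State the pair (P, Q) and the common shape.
P = [1, 3, 4, 5, 7] / [2, 8] / [6] / [9];  Q = [1, 3, 6, 7, 9] / [2, 8] / [4] / [5];  common shape = (5, 2, 1, 1)

Row-insert the values π_1, π_2, … into P one at a time, bumping the leftmost entry strictly greater than the inserted value down to the next row. The recording tableau Q records, in position (i, j), the step at which that cell was added to P.
  Insert 9 (step 1): P = [9];  Q = [1]
  Insert 2 (step 2): P = [2] / [9];  Q = [1] / [2]
  Insert 6 (step 3): P = [2, 6] / [9];  Q = [1, 3] / [2]
  Insert 3 (step 4): P = [2, 3] / [6] / [9];  Q = [1, 3] / [2] / [4]
  Insert 1 (step 5): P = [1, 3] / [2] / [6] / [9];  Q = [1, 3] / [2] / [4] / [5]
  Insert 4 (step 6): P = [1, 3, 4] / [2] / [6] / [9];  Q = [1, 3, 6] / [2] / [4] / [5]
  Insert 8 (step 7): P = [1, 3, 4, 8] / [2] / [6] / [9];  Q = [1, 3, 6, 7] / [2] / [4] / [5]
  Insert 5 (step 8): P = [1, 3, 4, 5] / [2, 8] / [6] / [9];  Q = [1, 3, 6, 7] / [2, 8] / [4] / [5]
  Insert 7 (step 9): P = [1, 3, 4, 5, 7] / [2, 8] / [6] / [9];  Q = [1, 3, 6, 7, 9] / [2, 8] / [4] / [5]
Final shape: (5, 2, 1, 1).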